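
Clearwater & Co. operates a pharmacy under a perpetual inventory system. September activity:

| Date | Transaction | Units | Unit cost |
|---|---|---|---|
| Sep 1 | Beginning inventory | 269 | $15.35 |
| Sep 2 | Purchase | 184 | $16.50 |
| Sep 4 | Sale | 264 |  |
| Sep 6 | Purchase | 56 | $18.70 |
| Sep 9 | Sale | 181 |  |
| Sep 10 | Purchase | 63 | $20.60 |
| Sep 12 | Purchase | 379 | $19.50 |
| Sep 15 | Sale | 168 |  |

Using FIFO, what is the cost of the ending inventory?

Ending inventory = $6,591.00

Sep 4, 264 sold [FIFO — oldest first]: 264 @ $15.35 = $4,052.40
Sep 9, 181 sold [FIFO — oldest first]: 5 @ $15.35 + 176 @ $16.50 = $2,980.75
Sep 15, 168 sold [FIFO — oldest first]: 8 @ $16.50 + 56 @ $18.70 + 63 @ $20.60 + 41 @ $19.50 = $3,276.50
Total COGS = $4,052.40 + $2,980.75 + $3,276.50 = $10,309.65
Ending inventory: 338 @ $19.50 = $6,591.00
Check: goods available $16,900.65 = COGS $10,309.65 + ending $6,591.00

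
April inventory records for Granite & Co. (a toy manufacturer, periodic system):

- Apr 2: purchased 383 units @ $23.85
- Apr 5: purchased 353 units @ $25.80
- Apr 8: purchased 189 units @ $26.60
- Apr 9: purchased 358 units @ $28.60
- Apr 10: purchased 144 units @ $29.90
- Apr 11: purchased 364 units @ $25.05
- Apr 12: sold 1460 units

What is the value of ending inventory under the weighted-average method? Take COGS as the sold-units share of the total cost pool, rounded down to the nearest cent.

Apr 12, sell 1460: 1460/1791 × $46,931.95 → $38,258.31
Ending inventory (cost pool remaining) = $8,673.64

Ending inventory = $8,673.64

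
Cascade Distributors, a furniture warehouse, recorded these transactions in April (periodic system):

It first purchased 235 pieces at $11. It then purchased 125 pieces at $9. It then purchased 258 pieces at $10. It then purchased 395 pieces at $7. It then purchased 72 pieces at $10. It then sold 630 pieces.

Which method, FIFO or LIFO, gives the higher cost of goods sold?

FIFO COGS: 235 @ $11 + 125 @ $9 + 258 @ $10 + 12 @ $7 = $6,374
LIFO COGS: 72 @ $10 + 395 @ $7 + 163 @ $10 = $5,115

FIFO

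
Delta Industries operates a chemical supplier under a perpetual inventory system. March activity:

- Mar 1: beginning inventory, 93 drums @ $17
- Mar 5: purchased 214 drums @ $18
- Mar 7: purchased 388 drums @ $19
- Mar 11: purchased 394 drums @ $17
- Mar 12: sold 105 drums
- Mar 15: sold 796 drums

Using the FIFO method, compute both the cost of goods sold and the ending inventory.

COGS = $16,307; ending inventory = $3,196

Mar 12, 105 sold [FIFO — oldest first]: 93 @ $17 + 12 @ $18 = $1,797
Mar 15, 796 sold [FIFO — oldest first]: 202 @ $18 + 388 @ $19 + 206 @ $17 = $14,510
Total COGS = $1,797 + $14,510 = $16,307
Ending inventory: 188 @ $17 = $3,196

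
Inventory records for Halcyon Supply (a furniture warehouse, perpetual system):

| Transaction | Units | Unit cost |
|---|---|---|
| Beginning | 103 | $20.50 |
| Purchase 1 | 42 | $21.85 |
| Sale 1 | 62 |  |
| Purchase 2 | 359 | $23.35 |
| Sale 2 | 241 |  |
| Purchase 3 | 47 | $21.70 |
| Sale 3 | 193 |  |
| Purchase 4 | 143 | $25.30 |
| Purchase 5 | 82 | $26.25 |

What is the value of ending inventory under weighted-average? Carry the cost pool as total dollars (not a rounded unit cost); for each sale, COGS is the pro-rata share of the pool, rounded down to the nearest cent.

Ending inventory = $7,016.87

After Beginning: 103 on hand, pool $2,111.50 (≈ $20.5000 each)
After Purchase 1: 145 on hand, pool $3,029.20 (≈ $20.8910 each)
Sale 1, sell 62: 62/145 × $3,029.20 → $1,295.24
After Purchase 2: 442 on hand, pool $10,116.61 (≈ $22.8883 each)
Sale 2, sell 241: 241/442 × $10,116.61 → $5,516.07
After Purchase 3: 248 on hand, pool $5,620.44 (≈ $22.6631 each)
Sale 3, sell 193: 193/248 × $5,620.44 → $4,373.97
After Purchase 4: 198 on hand, pool $4,864.37 (≈ $24.5675 each)
After Purchase 5: 280 on hand, pool $7,016.87 (≈ $25.0602 each)
Total COGS = $1,295.24 + $5,516.07 + $4,373.97 = $11,185.28
Ending inventory (cost pool remaining) = $7,016.87
Check: goods available $18,202.15 = COGS $11,185.28 + ending $7,016.87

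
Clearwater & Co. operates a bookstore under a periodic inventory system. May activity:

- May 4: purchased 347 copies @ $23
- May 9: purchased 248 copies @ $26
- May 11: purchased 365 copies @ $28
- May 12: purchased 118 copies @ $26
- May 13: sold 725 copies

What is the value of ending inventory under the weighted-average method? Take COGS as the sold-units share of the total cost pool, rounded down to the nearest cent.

May 13, sell 725: 725/1078 × $27,717.00 → $18,640.83
Ending inventory (cost pool remaining) = $9,076.17

Ending inventory = $9,076.17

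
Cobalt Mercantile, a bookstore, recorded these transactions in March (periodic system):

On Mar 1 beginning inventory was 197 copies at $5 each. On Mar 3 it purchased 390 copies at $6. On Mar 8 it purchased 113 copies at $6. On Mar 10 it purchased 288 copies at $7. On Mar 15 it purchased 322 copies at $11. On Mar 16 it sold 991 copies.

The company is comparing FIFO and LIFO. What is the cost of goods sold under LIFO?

FIFO COGS: 197 @ $5 + 390 @ $6 + 113 @ $6 + 288 @ $7 + 3 @ $11 = $6,052
LIFO COGS: 322 @ $11 + 288 @ $7 + 113 @ $6 + 268 @ $6 = $7,844

COGS = $7,844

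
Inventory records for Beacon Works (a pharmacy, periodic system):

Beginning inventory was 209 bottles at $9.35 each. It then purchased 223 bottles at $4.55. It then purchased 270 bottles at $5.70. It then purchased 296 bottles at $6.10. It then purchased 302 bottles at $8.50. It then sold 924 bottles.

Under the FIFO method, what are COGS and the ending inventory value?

Sale 1 (924) [FIFO — oldest first]: 209 @ $9.35 + 223 @ $4.55 + 270 @ $5.70 + 222 @ $6.10 = $5,862.00
Ending inventory: 74 @ $6.10 + 302 @ $8.50 = $3,018.40

COGS = $5,862.00; ending inventory = $3,018.40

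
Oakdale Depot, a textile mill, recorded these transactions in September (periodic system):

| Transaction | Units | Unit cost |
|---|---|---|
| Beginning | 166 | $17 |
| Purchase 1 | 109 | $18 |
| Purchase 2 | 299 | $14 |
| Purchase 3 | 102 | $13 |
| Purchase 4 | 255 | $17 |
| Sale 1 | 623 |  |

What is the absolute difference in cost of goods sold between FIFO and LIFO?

$222

FIFO COGS: 166 @ $17 + 109 @ $18 + 299 @ $14 + 49 @ $13 = $9,607
LIFO COGS: 255 @ $17 + 102 @ $13 + 266 @ $14 = $9,385
Difference = |$9,607 − $9,385| = $222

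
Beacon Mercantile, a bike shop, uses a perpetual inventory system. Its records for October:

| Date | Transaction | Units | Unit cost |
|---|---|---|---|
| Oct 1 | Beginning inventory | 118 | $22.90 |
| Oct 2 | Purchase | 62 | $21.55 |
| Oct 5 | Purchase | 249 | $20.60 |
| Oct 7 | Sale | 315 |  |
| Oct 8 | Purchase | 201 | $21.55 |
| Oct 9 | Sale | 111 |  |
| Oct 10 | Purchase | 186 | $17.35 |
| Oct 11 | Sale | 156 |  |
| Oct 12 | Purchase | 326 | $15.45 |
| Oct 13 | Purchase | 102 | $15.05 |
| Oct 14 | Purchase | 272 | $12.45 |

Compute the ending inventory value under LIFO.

Ending inventory = $15,028.80

Oct 7, 315 sold [LIFO — newest first]: 249 @ $20.60 + 62 @ $21.55 + 4 @ $22.90 = $6,557.10
Oct 9, 111 sold [LIFO — newest first]: 111 @ $21.55 = $2,392.05
Oct 11, 156 sold [LIFO — newest first]: 156 @ $17.35 = $2,706.60
Total COGS = $6,557.10 + $2,392.05 + $2,706.60 = $11,655.75
Ending inventory: 114 @ $22.90 + 90 @ $21.55 + 30 @ $17.35 + 326 @ $15.45 + 102 @ $15.05 + 272 @ $12.45 = $15,028.80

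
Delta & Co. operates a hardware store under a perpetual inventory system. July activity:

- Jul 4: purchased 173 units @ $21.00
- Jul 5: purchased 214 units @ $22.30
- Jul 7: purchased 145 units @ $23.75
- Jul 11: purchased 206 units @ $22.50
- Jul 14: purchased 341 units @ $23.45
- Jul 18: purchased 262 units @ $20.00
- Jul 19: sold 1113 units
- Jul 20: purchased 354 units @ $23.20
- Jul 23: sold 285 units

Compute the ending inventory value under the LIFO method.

Jul 19, 1113 sold [LIFO — newest first]: 262 @ $20.00 + 341 @ $23.45 + 206 @ $22.50 + 145 @ $23.75 + 159 @ $22.30 = $24,860.90
Jul 23, 285 sold [LIFO — newest first]: 285 @ $23.20 = $6,612.00
Total COGS = $24,860.90 + $6,612.00 = $31,472.90
Ending inventory: 173 @ $21.00 + 55 @ $22.30 + 69 @ $23.20 = $6,460.30

Ending inventory = $6,460.30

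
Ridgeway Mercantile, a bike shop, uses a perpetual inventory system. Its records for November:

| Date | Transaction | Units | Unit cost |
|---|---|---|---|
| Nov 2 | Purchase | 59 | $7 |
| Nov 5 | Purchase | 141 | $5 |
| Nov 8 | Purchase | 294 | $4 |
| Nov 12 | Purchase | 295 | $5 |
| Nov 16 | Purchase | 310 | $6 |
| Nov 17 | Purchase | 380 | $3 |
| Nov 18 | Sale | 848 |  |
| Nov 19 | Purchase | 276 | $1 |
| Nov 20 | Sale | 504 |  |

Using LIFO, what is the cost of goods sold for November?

COGS = $5,115

Nov 18, 848 sold [LIFO — newest first]: 380 @ $3 + 310 @ $6 + 158 @ $5 = $3,790
Nov 20, 504 sold [LIFO — newest first]: 276 @ $1 + 137 @ $5 + 91 @ $4 = $1,325
Total COGS = $3,790 + $1,325 = $5,115
Ending inventory: 59 @ $7 + 141 @ $5 + 203 @ $4 = $1,930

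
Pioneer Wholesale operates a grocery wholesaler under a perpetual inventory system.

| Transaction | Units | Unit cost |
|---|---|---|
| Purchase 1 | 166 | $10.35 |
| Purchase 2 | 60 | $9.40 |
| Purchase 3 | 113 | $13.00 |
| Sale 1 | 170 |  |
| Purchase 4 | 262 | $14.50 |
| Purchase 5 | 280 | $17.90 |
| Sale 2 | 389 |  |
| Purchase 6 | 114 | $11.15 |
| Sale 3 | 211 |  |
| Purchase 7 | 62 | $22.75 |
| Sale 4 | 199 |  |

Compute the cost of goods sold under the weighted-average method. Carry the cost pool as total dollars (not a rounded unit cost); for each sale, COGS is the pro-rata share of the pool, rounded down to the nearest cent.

COGS = $13,844.66

After Purchase 1: 166 on hand, pool $1,718.10 (≈ $10.3500 each)
After Purchase 2: 226 on hand, pool $2,282.10 (≈ $10.0978 each)
After Purchase 3: 339 on hand, pool $3,751.10 (≈ $11.0652 each)
Sale 1, sell 170: 170/339 × $3,751.10 → $1,881.08
After Purchase 4: 431 on hand, pool $5,669.02 (≈ $13.1532 each)
After Purchase 5: 711 on hand, pool $10,681.02 (≈ $15.0225 each)
Sale 2, sell 389: 389/711 × $10,681.02 → $5,843.76
After Purchase 6: 436 on hand, pool $6,108.36 (≈ $14.0100 each)
Sale 3, sell 211: 211/436 × $6,108.36 → $2,956.11
After Purchase 7: 287 on hand, pool $4,562.75 (≈ $15.8981 each)
Sale 4, sell 199: 199/287 × $4,562.75 → $3,163.71
Total COGS = $1,881.08 + $5,843.76 + $2,956.11 + $3,163.71 = $13,844.66
Ending inventory (cost pool remaining) = $1,399.04
Check: goods available $15,243.70 = COGS $13,844.66 + ending $1,399.04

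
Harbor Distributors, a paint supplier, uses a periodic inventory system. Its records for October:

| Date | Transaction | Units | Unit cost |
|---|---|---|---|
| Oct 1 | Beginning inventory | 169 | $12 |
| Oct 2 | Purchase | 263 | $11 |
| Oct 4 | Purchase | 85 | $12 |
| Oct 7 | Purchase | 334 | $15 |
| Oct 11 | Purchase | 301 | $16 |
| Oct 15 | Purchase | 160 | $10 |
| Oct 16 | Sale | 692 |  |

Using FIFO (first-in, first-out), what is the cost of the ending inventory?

Ending inventory = $8,801

Oct 16, 692 sold [FIFO — oldest first]: 169 @ $12 + 263 @ $11 + 85 @ $12 + 175 @ $15 = $8,566
Ending inventory: 159 @ $15 + 301 @ $16 + 160 @ $10 = $8,801
Check: goods available $17,367 = COGS $8,566 + ending $8,801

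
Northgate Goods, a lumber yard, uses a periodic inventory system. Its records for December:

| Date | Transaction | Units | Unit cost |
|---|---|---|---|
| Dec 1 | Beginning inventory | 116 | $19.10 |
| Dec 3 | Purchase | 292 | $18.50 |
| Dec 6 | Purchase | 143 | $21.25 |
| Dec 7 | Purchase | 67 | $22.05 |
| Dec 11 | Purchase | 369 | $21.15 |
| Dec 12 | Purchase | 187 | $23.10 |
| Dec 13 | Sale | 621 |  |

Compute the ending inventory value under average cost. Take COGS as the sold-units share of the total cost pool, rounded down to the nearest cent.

Dec 13, sell 621: 621/1174 × $24,257.75 → $12,831.39
Ending inventory (cost pool remaining) = $11,426.36

Ending inventory = $11,426.36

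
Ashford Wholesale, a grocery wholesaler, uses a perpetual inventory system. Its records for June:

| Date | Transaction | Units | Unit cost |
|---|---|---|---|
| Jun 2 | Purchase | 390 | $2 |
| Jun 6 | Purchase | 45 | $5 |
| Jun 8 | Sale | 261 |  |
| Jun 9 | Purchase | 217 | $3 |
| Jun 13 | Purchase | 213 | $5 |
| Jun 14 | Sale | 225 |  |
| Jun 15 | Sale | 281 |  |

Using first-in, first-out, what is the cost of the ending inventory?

Jun 8, 261 sold [FIFO — oldest first]: 261 @ $2 = $522
Jun 14, 225 sold [FIFO — oldest first]: 129 @ $2 + 45 @ $5 + 51 @ $3 = $636
Jun 15, 281 sold [FIFO — oldest first]: 166 @ $3 + 115 @ $5 = $1,073
Total COGS = $522 + $636 + $1,073 = $2,231
Ending inventory: 98 @ $5 = $490

Ending inventory = $490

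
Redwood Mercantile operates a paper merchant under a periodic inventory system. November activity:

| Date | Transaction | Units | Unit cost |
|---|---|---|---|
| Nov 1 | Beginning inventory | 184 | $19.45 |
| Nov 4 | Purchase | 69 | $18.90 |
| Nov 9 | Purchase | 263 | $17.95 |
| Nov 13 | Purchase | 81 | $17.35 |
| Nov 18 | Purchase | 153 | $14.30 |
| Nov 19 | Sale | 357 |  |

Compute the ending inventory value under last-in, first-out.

Ending inventory = $7,395.90

Nov 19, 357 sold [LIFO — newest first]: 153 @ $14.30 + 81 @ $17.35 + 123 @ $17.95 = $5,801.10
Ending inventory: 184 @ $19.45 + 69 @ $18.90 + 140 @ $17.95 = $7,395.90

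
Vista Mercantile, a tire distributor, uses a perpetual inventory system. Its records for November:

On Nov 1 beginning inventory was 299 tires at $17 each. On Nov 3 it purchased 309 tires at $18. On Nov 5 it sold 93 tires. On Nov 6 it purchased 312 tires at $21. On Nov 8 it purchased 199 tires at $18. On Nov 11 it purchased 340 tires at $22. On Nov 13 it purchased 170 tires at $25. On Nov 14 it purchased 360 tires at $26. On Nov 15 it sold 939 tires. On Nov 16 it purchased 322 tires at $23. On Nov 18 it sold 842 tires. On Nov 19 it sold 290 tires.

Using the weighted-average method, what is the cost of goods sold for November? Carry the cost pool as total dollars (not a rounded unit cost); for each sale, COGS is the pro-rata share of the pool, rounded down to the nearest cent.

COGS = $46,089.34

After Nov 1: 299 on hand, pool $5,083.00 (≈ $17.0000 each)
After Nov 3: 608 on hand, pool $10,645.00 (≈ $17.5082 each)
Nov 5, sell 93: 93/608 × $10,645.00 → $1,628.26
After Nov 6: 827 on hand, pool $15,568.74 (≈ $18.8256 each)
After Nov 8: 1026 on hand, pool $19,150.74 (≈ $18.6654 each)
After Nov 11: 1366 on hand, pool $26,630.74 (≈ $19.4954 each)
After Nov 13: 1536 on hand, pool $30,880.74 (≈ $20.1046 each)
After Nov 14: 1896 on hand, pool $40,240.74 (≈ $21.2240 each)
Nov 15, sell 939: 939/1896 × $40,240.74 → $19,929.35
After Nov 16: 1279 on hand, pool $27,717.39 (≈ $21.6711 each)
Nov 18, sell 842: 842/1279 × $27,717.39 → $18,247.10
Nov 19, sell 290: 290/437 × $9,470.29 → $6,284.63
Total COGS = $1,628.26 + $19,929.35 + $18,247.10 + $6,284.63 = $46,089.34
Ending inventory (cost pool remaining) = $3,185.66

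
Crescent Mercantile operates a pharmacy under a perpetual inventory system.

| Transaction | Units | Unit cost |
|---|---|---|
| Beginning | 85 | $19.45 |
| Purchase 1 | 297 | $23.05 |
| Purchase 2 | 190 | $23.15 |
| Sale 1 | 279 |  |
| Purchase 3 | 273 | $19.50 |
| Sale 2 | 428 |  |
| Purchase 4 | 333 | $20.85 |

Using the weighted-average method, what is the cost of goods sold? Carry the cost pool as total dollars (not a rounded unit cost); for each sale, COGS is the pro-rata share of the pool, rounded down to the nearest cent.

After Beginning: 85 on hand, pool $1,653.25 (≈ $19.4500 each)
After Purchase 1: 382 on hand, pool $8,499.10 (≈ $22.2490 each)
After Purchase 2: 572 on hand, pool $12,897.60 (≈ $22.5483 each)
Sale 1, sell 279: 279/572 × $12,897.60 → $6,290.96
After Purchase 3: 566 on hand, pool $11,930.14 (≈ $21.0780 each)
Sale 2, sell 428: 428/566 × $11,930.14 → $9,021.37
After Purchase 4: 471 on hand, pool $9,851.82 (≈ $20.9168 each)
Total COGS = $6,290.96 + $9,021.37 = $15,312.33
Ending inventory (cost pool remaining) = $9,851.82
Check: goods available $25,164.15 = COGS $15,312.33 + ending $9,851.82

COGS = $15,312.33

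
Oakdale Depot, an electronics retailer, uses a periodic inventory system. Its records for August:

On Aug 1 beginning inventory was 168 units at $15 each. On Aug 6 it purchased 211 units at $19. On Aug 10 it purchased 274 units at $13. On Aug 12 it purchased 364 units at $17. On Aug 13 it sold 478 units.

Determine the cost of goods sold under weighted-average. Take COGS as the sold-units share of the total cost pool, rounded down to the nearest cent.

COGS = $7,651.29

Aug 13, sell 478: 478/1017 × $16,279.00 → $7,651.29
Ending inventory (cost pool remaining) = $8,627.71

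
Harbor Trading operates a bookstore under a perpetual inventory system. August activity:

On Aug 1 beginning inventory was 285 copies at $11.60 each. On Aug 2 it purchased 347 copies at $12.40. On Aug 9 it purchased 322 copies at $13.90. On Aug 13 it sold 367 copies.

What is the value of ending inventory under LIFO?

Ending inventory = $7,050.80

Aug 13, 367 sold [LIFO — newest first]: 322 @ $13.90 + 45 @ $12.40 = $5,033.80
Ending inventory: 285 @ $11.60 + 302 @ $12.40 = $7,050.80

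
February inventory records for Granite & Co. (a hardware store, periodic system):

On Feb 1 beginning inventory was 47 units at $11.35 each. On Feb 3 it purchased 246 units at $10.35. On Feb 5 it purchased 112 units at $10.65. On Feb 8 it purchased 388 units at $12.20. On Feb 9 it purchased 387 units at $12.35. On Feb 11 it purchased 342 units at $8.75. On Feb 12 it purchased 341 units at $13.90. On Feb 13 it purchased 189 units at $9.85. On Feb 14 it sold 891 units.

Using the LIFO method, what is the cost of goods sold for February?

COGS = $9,828.70

Feb 14, 891 sold [LIFO — newest first]: 189 @ $9.85 + 341 @ $13.90 + 342 @ $8.75 + 19 @ $12.35 = $9,828.70
Ending inventory: 47 @ $11.35 + 246 @ $10.35 + 112 @ $10.65 + 388 @ $12.20 + 368 @ $12.35 = $13,550.75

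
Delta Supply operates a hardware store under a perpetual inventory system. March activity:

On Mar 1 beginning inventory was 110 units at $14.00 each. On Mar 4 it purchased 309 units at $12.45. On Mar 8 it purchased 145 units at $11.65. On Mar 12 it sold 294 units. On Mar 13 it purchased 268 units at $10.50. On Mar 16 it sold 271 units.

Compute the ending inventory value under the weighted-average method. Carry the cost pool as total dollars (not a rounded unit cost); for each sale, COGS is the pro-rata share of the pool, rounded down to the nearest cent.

After Mar 1: 110 on hand, pool $1,540.00 (≈ $14.0000 each)
After Mar 4: 419 on hand, pool $5,387.05 (≈ $12.8569 each)
After Mar 8: 564 on hand, pool $7,076.30 (≈ $12.5466 each)
Mar 12, sell 294: 294/564 × $7,076.30 → $3,688.70
After Mar 13: 538 on hand, pool $6,201.60 (≈ $11.5271 each)
Mar 16, sell 271: 271/538 × $6,201.60 → $3,123.85
Total COGS = $3,688.70 + $3,123.85 = $6,812.55
Ending inventory (cost pool remaining) = $3,077.75
Check: goods available $9,890.30 = COGS $6,812.55 + ending $3,077.75

Ending inventory = $3,077.75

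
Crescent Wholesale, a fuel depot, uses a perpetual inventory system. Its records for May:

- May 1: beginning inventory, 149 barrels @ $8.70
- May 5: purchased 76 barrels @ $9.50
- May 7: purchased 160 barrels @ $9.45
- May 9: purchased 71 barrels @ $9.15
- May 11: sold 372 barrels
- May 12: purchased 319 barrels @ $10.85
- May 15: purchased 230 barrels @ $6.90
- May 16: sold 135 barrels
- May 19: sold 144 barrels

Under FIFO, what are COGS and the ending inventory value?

COGS = $6,295.70; ending inventory = $2,932.40

May 11, 372 sold [FIFO — oldest first]: 149 @ $8.70 + 76 @ $9.50 + 147 @ $9.45 = $3,407.45
May 16, 135 sold [FIFO — oldest first]: 13 @ $9.45 + 71 @ $9.15 + 51 @ $10.85 = $1,325.85
May 19, 144 sold [FIFO — oldest first]: 144 @ $10.85 = $1,562.40
Total COGS = $3,407.45 + $1,325.85 + $1,562.40 = $6,295.70
Ending inventory: 124 @ $10.85 + 230 @ $6.90 = $2,932.40
Check: goods available $9,228.10 = COGS $6,295.70 + ending $2,932.40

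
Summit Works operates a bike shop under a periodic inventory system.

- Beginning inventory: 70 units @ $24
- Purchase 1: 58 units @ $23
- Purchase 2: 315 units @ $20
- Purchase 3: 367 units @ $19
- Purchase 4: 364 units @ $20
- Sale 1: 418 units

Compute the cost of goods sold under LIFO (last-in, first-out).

COGS = $8,306

Sale 1 (418) [LIFO — newest first]: 364 @ $20 + 54 @ $19 = $8,306
Ending inventory: 70 @ $24 + 58 @ $23 + 315 @ $20 + 313 @ $19 = $15,261
Check: goods available $23,567 = COGS $8,306 + ending $15,261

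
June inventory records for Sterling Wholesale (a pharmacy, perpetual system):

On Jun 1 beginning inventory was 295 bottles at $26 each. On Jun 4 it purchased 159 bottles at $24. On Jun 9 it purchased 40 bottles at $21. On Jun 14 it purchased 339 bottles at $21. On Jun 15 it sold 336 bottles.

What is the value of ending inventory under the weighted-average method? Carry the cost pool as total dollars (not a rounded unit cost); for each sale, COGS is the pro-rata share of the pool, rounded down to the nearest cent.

Ending inventory = $11,601.64

After Jun 1: 295 on hand, pool $7,670.00 (≈ $26.0000 each)
After Jun 4: 454 on hand, pool $11,486.00 (≈ $25.2996 each)
After Jun 9: 494 on hand, pool $12,326.00 (≈ $24.9514 each)
After Jun 14: 833 on hand, pool $19,445.00 (≈ $23.3433 each)
Jun 15, sell 336: 336/833 × $19,445.00 → $7,843.36
Ending inventory (cost pool remaining) = $11,601.64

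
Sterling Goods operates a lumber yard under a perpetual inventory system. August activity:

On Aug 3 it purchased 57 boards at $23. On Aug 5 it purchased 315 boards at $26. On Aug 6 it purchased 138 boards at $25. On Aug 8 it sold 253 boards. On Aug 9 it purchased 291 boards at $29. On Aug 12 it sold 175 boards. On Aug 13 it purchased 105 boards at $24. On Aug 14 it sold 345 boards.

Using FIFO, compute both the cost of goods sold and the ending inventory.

COGS = $20,578; ending inventory = $3,332

Aug 8, 253 sold [FIFO — oldest first]: 57 @ $23 + 196 @ $26 = $6,407
Aug 12, 175 sold [FIFO — oldest first]: 119 @ $26 + 56 @ $25 = $4,494
Aug 14, 345 sold [FIFO — oldest first]: 82 @ $25 + 263 @ $29 = $9,677
Total COGS = $6,407 + $4,494 + $9,677 = $20,578
Ending inventory: 28 @ $29 + 105 @ $24 = $3,332
Check: goods available $23,910 = COGS $20,578 + ending $3,332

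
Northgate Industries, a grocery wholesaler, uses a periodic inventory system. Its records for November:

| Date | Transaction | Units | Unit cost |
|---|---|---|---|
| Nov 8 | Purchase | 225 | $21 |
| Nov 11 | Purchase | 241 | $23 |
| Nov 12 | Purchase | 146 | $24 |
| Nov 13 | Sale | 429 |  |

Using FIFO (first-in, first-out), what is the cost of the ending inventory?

Ending inventory = $4,355

Nov 13, 429 sold [FIFO — oldest first]: 225 @ $21 + 204 @ $23 = $9,417
Ending inventory: 37 @ $23 + 146 @ $24 = $4,355
Check: goods available $13,772 = COGS $9,417 + ending $4,355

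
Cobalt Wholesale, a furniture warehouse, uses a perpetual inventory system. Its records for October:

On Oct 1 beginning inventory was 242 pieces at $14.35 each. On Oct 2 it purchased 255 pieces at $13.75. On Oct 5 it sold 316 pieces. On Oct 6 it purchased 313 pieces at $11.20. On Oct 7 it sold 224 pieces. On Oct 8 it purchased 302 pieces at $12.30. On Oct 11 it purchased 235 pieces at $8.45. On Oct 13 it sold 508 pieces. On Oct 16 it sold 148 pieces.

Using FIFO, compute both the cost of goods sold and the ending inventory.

COGS = $14,908.95; ending inventory = $1,275.95

Oct 5, 316 sold [FIFO — oldest first]: 242 @ $14.35 + 74 @ $13.75 = $4,490.20
Oct 7, 224 sold [FIFO — oldest first]: 181 @ $13.75 + 43 @ $11.20 = $2,970.35
Oct 13, 508 sold [FIFO — oldest first]: 270 @ $11.20 + 238 @ $12.30 = $5,951.40
Oct 16, 148 sold [FIFO — oldest first]: 64 @ $12.30 + 84 @ $8.45 = $1,497.00
Total COGS = $4,490.20 + $2,970.35 + $5,951.40 + $1,497.00 = $14,908.95
Ending inventory: 151 @ $8.45 = $1,275.95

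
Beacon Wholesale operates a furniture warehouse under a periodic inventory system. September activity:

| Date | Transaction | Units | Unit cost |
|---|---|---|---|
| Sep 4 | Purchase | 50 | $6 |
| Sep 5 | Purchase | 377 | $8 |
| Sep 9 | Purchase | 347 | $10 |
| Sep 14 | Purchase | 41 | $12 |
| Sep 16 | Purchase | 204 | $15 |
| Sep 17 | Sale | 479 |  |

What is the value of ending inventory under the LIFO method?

Ending inventory = $4,446

Sep 17, 479 sold [LIFO — newest first]: 204 @ $15 + 41 @ $12 + 234 @ $10 = $5,892
Ending inventory: 50 @ $6 + 377 @ $8 + 113 @ $10 = $4,446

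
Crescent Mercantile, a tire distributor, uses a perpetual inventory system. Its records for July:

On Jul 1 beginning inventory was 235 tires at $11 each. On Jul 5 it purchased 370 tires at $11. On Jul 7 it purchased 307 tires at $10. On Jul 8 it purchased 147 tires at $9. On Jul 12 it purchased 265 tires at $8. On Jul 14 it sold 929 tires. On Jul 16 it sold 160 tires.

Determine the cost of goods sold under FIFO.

Jul 14, 929 sold [FIFO — oldest first]: 235 @ $11 + 370 @ $11 + 307 @ $10 + 17 @ $9 = $9,878
Jul 16, 160 sold [FIFO — oldest first]: 130 @ $9 + 30 @ $8 = $1,410
Total COGS = $9,878 + $1,410 = $11,288
Ending inventory: 235 @ $8 = $1,880

COGS = $11,288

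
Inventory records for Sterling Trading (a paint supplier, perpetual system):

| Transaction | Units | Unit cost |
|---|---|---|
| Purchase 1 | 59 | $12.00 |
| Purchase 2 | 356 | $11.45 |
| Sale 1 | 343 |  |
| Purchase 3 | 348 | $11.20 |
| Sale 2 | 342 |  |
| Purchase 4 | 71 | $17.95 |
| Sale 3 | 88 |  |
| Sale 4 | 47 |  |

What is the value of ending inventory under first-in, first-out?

Sale 1 (343) [FIFO — oldest first]: 59 @ $12.00 + 284 @ $11.45 = $3,959.80
Sale 2 (342) [FIFO — oldest first]: 72 @ $11.45 + 270 @ $11.20 = $3,848.40
Sale 3 (88) [FIFO — oldest first]: 78 @ $11.20 + 10 @ $17.95 = $1,053.10
Sale 4 (47) [FIFO — oldest first]: 47 @ $17.95 = $843.65
Total COGS = $3,959.80 + $3,848.40 + $1,053.10 + $843.65 = $9,704.95
Ending inventory: 14 @ $17.95 = $251.30

Ending inventory = $251.30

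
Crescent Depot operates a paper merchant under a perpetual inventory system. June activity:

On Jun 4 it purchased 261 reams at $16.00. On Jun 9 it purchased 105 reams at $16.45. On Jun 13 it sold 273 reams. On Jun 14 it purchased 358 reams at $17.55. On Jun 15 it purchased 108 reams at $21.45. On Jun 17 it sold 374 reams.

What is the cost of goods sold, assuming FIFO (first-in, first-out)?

COGS = $10,834.80

Jun 13, 273 sold [FIFO — oldest first]: 261 @ $16.00 + 12 @ $16.45 = $4,373.40
Jun 17, 374 sold [FIFO — oldest first]: 93 @ $16.45 + 281 @ $17.55 = $6,461.40
Total COGS = $4,373.40 + $6,461.40 = $10,834.80
Ending inventory: 77 @ $17.55 + 108 @ $21.45 = $3,667.95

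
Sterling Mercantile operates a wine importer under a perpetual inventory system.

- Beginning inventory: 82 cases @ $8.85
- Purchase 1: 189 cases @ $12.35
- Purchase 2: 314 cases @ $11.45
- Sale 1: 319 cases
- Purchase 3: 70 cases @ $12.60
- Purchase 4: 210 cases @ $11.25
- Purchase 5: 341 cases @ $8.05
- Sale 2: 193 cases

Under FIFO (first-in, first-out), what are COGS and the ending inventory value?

Sale 1 (319) [FIFO — oldest first]: 82 @ $8.85 + 189 @ $12.35 + 48 @ $11.45 = $3,609.45
Sale 2 (193) [FIFO — oldest first]: 193 @ $11.45 = $2,209.85
Total COGS = $3,609.45 + $2,209.85 = $5,819.30
Ending inventory: 73 @ $11.45 + 70 @ $12.60 + 210 @ $11.25 + 341 @ $8.05 = $6,825.40

COGS = $5,819.30; ending inventory = $6,825.40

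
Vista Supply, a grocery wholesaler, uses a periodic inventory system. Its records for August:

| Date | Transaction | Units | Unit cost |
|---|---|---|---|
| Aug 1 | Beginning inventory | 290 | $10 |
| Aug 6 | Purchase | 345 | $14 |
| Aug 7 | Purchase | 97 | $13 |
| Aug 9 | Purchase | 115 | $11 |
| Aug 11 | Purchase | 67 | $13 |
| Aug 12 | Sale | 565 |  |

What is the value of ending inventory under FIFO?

Aug 12, 565 sold [FIFO — oldest first]: 290 @ $10 + 275 @ $14 = $6,750
Ending inventory: 70 @ $14 + 97 @ $13 + 115 @ $11 + 67 @ $13 = $4,377

Ending inventory = $4,377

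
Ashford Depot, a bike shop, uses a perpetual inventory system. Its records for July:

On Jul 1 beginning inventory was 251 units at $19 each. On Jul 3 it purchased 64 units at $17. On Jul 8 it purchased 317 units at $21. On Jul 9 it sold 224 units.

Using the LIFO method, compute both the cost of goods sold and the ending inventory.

COGS = $4,704; ending inventory = $7,810

Jul 9, 224 sold [LIFO — newest first]: 224 @ $21 = $4,704
Ending inventory: 251 @ $19 + 64 @ $17 + 93 @ $21 = $7,810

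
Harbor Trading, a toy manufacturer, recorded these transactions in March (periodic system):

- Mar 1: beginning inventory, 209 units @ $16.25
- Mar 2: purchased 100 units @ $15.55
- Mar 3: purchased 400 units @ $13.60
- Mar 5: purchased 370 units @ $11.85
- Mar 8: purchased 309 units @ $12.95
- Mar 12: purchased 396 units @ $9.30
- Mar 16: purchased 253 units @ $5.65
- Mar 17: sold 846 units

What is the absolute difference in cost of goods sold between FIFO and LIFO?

FIFO COGS: 209 @ $16.25 + 100 @ $15.55 + 400 @ $13.60 + 137 @ $11.85 = $12,014.70
LIFO COGS: 253 @ $5.65 + 396 @ $9.30 + 197 @ $12.95 = $7,663.40
Difference = |$12,014.70 − $7,663.40| = $4,351.30

$4,351.30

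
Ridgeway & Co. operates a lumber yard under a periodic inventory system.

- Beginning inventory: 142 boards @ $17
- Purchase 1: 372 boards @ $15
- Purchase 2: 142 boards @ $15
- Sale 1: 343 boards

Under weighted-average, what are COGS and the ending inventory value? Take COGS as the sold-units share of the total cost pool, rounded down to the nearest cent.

Sale 1, sell 343: 343/656 × $10,124.00 → $5,293.49
Ending inventory (cost pool remaining) = $4,830.51

COGS = $5,293.49; ending inventory = $4,830.51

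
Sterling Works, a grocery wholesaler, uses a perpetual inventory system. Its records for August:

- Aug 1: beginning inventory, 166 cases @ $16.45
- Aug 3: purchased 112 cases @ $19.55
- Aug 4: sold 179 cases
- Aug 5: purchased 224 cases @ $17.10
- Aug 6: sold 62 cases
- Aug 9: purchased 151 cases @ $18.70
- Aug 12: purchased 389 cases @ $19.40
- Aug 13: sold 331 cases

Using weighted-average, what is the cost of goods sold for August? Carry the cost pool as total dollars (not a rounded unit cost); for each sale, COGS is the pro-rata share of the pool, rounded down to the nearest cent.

After Aug 1: 166 on hand, pool $2,730.70 (≈ $16.4500 each)
After Aug 3: 278 on hand, pool $4,920.30 (≈ $17.6989 each)
Aug 4, sell 179: 179/278 × $4,920.30 → $3,168.10
After Aug 5: 323 on hand, pool $5,582.60 (≈ $17.2836 each)
Aug 6, sell 62: 62/323 × $5,582.60 → $1,071.58
After Aug 9: 412 on hand, pool $7,334.72 (≈ $17.8027 each)
After Aug 12: 801 on hand, pool $14,881.32 (≈ $18.5784 each)
Aug 13, sell 331: 331/801 × $14,881.32 → $6,149.45
Total COGS = $3,168.10 + $1,071.58 + $6,149.45 = $10,389.13
Ending inventory (cost pool remaining) = $8,731.87
Check: goods available $19,121.00 = COGS $10,389.13 + ending $8,731.87

COGS = $10,389.13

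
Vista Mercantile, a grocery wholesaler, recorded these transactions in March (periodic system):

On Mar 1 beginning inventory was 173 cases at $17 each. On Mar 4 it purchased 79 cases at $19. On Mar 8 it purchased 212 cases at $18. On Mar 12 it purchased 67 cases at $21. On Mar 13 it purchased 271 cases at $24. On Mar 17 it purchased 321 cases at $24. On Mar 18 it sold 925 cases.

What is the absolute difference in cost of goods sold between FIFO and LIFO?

FIFO COGS: 173 @ $17 + 79 @ $19 + 212 @ $18 + 67 @ $21 + 271 @ $24 + 123 @ $24 = $19,121
LIFO COGS: 321 @ $24 + 271 @ $24 + 67 @ $21 + 212 @ $18 + 54 @ $19 = $20,457
Difference = |$19,121 − $20,457| = $1,336

$1,336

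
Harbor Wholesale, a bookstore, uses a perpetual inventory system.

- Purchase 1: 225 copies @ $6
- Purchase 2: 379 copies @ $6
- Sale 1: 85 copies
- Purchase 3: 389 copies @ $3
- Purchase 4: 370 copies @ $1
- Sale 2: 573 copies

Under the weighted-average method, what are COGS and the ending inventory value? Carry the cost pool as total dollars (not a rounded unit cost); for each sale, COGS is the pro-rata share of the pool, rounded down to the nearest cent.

COGS = $2,595.30; ending inventory = $2,565.70

After Purchase 1: 225 on hand, pool $1,350.00 (≈ $6.0000 each)
After Purchase 2: 604 on hand, pool $3,624.00 (≈ $6.0000 each)
Sale 1, sell 85: 85/604 × $3,624.00 → $510.00
After Purchase 3: 908 on hand, pool $4,281.00 (≈ $4.7148 each)
After Purchase 4: 1278 on hand, pool $4,651.00 (≈ $3.6393 each)
Sale 2, sell 573: 573/1278 × $4,651.00 → $2,085.30
Total COGS = $510.00 + $2,085.30 = $2,595.30
Ending inventory (cost pool remaining) = $2,565.70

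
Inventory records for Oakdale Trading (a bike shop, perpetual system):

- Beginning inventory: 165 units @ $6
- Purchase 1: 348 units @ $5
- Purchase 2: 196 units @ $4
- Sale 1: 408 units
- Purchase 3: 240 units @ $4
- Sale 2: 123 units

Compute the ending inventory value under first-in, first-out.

Sale 1 (408) [FIFO — oldest first]: 165 @ $6 + 243 @ $5 = $2,205
Sale 2 (123) [FIFO — oldest first]: 105 @ $5 + 18 @ $4 = $597
Total COGS = $2,205 + $597 = $2,802
Ending inventory: 178 @ $4 + 240 @ $4 = $1,672

Ending inventory = $1,672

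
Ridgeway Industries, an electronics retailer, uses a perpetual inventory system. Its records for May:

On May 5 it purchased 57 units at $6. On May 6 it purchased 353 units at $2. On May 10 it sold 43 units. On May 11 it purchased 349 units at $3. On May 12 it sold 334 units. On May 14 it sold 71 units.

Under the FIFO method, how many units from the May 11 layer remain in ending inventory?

May 10, 43 sold [FIFO — oldest first]: 43 @ $6 = $258
May 12, 334 sold [FIFO — oldest first]: 14 @ $6 + 320 @ $2 = $724
May 14, 71 sold [FIFO — oldest first]: 33 @ $2 + 38 @ $3 = $180
Total COGS = $258 + $724 + $180 = $1,162
Ending inventory: 311 @ $3 = $933

311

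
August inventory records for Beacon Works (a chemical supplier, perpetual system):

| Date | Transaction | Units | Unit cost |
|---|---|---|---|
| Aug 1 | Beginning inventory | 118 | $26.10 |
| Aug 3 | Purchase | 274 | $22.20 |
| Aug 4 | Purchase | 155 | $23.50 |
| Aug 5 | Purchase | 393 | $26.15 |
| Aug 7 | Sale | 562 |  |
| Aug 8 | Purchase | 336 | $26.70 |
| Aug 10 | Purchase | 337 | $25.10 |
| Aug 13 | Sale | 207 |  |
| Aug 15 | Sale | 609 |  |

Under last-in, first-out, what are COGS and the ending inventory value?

Aug 7, 562 sold [LIFO — newest first]: 393 @ $26.15 + 155 @ $23.50 + 14 @ $22.20 = $14,230.25
Aug 13, 207 sold [LIFO — newest first]: 207 @ $25.10 = $5,195.70
Aug 15, 609 sold [LIFO — newest first]: 130 @ $25.10 + 336 @ $26.70 + 143 @ $22.20 = $15,408.80
Total COGS = $14,230.25 + $5,195.70 + $15,408.80 = $34,834.75
Ending inventory: 118 @ $26.10 + 117 @ $22.20 = $5,677.20

COGS = $34,834.75; ending inventory = $5,677.20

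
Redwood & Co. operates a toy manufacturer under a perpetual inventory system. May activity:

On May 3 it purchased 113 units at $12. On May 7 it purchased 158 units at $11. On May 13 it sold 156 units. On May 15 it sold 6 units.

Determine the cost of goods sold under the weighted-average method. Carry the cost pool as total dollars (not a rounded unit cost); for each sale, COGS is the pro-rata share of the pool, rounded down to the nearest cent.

COGS = $1,849.54

After May 3: 113 on hand, pool $1,356.00 (≈ $12.0000 each)
After May 7: 271 on hand, pool $3,094.00 (≈ $11.4170 each)
May 13, sell 156: 156/271 × $3,094.00 → $1,781.04
May 15, sell 6: 6/115 × $1,312.96 → $68.50
Total COGS = $1,781.04 + $68.50 = $1,849.54
Ending inventory (cost pool remaining) = $1,244.46
Check: goods available $3,094.00 = COGS $1,849.54 + ending $1,244.46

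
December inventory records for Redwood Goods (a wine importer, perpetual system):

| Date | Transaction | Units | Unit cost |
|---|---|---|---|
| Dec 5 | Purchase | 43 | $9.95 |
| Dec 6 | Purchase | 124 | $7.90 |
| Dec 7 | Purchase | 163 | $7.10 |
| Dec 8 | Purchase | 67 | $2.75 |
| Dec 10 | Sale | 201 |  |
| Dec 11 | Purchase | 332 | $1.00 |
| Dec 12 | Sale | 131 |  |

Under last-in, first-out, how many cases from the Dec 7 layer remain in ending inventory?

29

Dec 10, 201 sold [LIFO — newest first]: 67 @ $2.75 + 134 @ $7.10 = $1,135.65
Dec 12, 131 sold [LIFO — newest first]: 131 @ $1.00 = $131.00
Total COGS = $1,135.65 + $131.00 = $1,266.65
Ending inventory: 43 @ $9.95 + 124 @ $7.90 + 29 @ $7.10 + 201 @ $1.00 = $1,814.35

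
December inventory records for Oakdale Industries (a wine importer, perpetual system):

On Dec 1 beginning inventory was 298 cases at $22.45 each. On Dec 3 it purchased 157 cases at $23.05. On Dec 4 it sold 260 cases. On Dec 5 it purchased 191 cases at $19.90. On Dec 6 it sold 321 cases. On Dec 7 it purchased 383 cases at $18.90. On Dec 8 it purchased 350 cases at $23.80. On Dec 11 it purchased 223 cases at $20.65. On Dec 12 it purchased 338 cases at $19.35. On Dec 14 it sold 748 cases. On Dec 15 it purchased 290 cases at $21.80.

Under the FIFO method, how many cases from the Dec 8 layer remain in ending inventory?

Dec 4, 260 sold [FIFO — oldest first]: 260 @ $22.45 = $5,837.00
Dec 6, 321 sold [FIFO — oldest first]: 38 @ $22.45 + 157 @ $23.05 + 126 @ $19.90 = $6,979.35
Dec 14, 748 sold [FIFO — oldest first]: 65 @ $19.90 + 383 @ $18.90 + 300 @ $23.80 = $15,672.20
Total COGS = $5,837.00 + $6,979.35 + $15,672.20 = $28,488.55
Ending inventory: 50 @ $23.80 + 223 @ $20.65 + 338 @ $19.35 + 290 @ $21.80 = $18,657.25

50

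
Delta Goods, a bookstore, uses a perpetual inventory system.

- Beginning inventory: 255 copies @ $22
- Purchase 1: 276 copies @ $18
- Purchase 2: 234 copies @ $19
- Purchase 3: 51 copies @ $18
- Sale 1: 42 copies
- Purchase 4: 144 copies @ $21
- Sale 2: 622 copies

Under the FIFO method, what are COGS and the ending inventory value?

Sale 1 (42) [FIFO — oldest first]: 42 @ $22 = $924
Sale 2 (622) [FIFO — oldest first]: 213 @ $22 + 276 @ $18 + 133 @ $19 = $12,181
Total COGS = $924 + $12,181 = $13,105
Ending inventory: 101 @ $19 + 51 @ $18 + 144 @ $21 = $5,861

COGS = $13,105; ending inventory = $5,861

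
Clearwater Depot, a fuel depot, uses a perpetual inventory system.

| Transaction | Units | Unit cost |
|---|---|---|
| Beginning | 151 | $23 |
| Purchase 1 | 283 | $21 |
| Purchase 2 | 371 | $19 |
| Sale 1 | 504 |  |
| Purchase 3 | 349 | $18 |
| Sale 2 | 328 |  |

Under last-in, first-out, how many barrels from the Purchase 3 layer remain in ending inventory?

Sale 1 (504) [LIFO — newest first]: 371 @ $19 + 133 @ $21 = $9,842
Sale 2 (328) [LIFO — newest first]: 328 @ $18 = $5,904
Total COGS = $9,842 + $5,904 = $15,746
Ending inventory: 151 @ $23 + 150 @ $21 + 21 @ $18 = $7,001

21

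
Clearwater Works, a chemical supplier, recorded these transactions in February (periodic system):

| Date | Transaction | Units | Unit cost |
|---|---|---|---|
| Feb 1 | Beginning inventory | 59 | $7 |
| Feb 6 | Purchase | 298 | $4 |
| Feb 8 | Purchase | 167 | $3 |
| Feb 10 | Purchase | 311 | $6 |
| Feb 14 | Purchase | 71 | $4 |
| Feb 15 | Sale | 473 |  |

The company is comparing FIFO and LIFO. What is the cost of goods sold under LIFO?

COGS = $2,423

FIFO COGS: 59 @ $7 + 298 @ $4 + 116 @ $3 = $1,953
LIFO COGS: 71 @ $4 + 311 @ $6 + 91 @ $3 = $2,423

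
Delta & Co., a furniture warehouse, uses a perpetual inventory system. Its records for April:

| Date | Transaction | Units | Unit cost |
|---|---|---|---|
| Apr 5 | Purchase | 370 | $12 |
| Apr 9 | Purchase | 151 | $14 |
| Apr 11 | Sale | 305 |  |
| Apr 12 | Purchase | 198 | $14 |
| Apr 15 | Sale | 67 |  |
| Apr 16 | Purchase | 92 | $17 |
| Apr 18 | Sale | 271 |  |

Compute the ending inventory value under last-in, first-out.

Apr 11, 305 sold [LIFO — newest first]: 151 @ $14 + 154 @ $12 = $3,962
Apr 15, 67 sold [LIFO — newest first]: 67 @ $14 = $938
Apr 18, 271 sold [LIFO — newest first]: 92 @ $17 + 131 @ $14 + 48 @ $12 = $3,974
Total COGS = $3,962 + $938 + $3,974 = $8,874
Ending inventory: 168 @ $12 = $2,016

Ending inventory = $2,016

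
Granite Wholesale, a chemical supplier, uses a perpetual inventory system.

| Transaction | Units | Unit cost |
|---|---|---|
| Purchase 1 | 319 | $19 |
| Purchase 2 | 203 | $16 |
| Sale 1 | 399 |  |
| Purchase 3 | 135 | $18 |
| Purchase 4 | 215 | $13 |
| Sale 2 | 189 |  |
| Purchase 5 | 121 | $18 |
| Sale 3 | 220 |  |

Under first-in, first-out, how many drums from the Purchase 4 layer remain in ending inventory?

Sale 1 (399) [FIFO — oldest first]: 319 @ $19 + 80 @ $16 = $7,341
Sale 2 (189) [FIFO — oldest first]: 123 @ $16 + 66 @ $18 = $3,156
Sale 3 (220) [FIFO — oldest first]: 69 @ $18 + 151 @ $13 = $3,205
Total COGS = $7,341 + $3,156 + $3,205 = $13,702
Ending inventory: 64 @ $13 + 121 @ $18 = $3,010

64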